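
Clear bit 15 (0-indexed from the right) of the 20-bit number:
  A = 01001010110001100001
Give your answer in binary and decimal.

Mask = ~(1 << 15) = 11110111111111111111
Bit 15 of A is 1, so AND-ing with the mask clears it to 0.
  01001010110001100001
& 11110111111111111111
----------------------
  01000010110001100001

Answer: 01000010110001100001 (273505)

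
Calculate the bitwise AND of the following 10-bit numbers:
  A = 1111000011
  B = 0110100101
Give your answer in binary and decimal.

Apply & to each column (1 only where both bits are 1):
  1111000011
& 0110100101
------------
  0110000001

Answer: 0110000001 (385)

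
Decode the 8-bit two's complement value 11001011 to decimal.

MSB is 1, so the value is negative. Find the magnitude:
1. Invert bits:  00110100
2. Add 1:        00110101  = 53
3. Apply sign:   -53

Answer: -53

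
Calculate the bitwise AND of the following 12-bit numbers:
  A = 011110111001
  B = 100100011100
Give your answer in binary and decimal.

Apply & to each column (1 only where both bits are 1):
  011110111001
& 100100011100
--------------
  000100011000

Answer: 000100011000 (280)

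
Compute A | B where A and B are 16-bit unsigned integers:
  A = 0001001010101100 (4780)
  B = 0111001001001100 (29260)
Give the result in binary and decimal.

Apply | to each column (1 where either bit is 1):
  0001001010101100
| 0111001001001100
------------------
  0111001011101100

Answer: 0111001011101100 (29420)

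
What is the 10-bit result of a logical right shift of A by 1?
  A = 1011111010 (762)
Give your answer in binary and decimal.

Logical shift right by 1: drop the bottom 1 bit(s), prepend 1 zero(s) on the left.
  1011111010  ->  keep [101111101], discard [0], prepend 0
= 0101111101

Answer: 0101111101 (381)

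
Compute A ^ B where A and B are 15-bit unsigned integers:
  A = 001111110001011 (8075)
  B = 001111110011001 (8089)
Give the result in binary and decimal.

Apply ^ to each column (1 where bits differ):
  001111110001011
^ 001111110011001
-----------------
  000000000010010

Answer: 000000000010010 (18)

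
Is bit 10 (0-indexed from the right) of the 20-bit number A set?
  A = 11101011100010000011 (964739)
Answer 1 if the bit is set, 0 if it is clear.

Bit 10 is the 11th from the right.
  11101011100010000011
           ^
That bit is 0.

Answer: 0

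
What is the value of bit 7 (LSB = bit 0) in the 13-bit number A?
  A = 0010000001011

Bit 7 is the 8th from the right.
  0010000001011
       ^
That bit is 0.

Answer: 0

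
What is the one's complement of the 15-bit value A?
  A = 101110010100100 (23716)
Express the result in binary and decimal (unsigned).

Flip each bit (0->1, 1->0):
  101110010100100
  010001101011011

Answer: 010001101011011 (9051)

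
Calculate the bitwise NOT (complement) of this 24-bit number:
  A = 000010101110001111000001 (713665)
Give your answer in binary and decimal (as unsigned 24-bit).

Flip each bit (0->1, 1->0):
  000010101110001111000001
  111101010001110000111110

Answer: 111101010001110000111110 (16063550)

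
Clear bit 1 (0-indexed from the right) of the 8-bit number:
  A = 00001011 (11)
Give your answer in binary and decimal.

Mask = ~(1 << 1) = 11111101
Bit 1 of A is 1, so AND-ing with the mask clears it to 0.
  00001011
& 11111101
----------
  00001001

Answer: 00001001 (9)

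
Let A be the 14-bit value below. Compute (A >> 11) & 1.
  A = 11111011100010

Bit 11 is the 12th from the right.
  11111011100010
    ^
That bit is 1.

Answer: 1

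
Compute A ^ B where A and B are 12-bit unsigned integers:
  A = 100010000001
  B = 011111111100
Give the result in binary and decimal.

Apply ^ to each column (1 where bits differ):
  100010000001
^ 011111111100
--------------
  111101111101

Answer: 111101111101 (3965)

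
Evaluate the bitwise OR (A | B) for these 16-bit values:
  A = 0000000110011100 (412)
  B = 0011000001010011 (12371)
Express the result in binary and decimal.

Apply | to each column (1 where either bit is 1):
  0000000110011100
| 0011000001010011
------------------
  0011000111011111

Answer: 0011000111011111 (12767)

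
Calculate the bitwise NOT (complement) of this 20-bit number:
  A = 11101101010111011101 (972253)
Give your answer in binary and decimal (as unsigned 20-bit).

Flip each bit (0->1, 1->0):
  11101101010111011101
  00010010101000100010

Answer: 00010010101000100010 (76322)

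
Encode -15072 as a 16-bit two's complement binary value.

1. Binary of +15072:  0011101011100000
2. Invert bits:     1100010100011111
3. Add 1:           1100010100100000

Answer: 1100010100100000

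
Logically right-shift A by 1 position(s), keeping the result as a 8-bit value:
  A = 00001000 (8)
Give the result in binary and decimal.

Logical shift right by 1: drop the bottom 1 bit(s), prepend 1 zero(s) on the left.
  00001000  ->  keep [0000100], discard [0], prepend 0
= 00000100

Answer: 00000100 (4)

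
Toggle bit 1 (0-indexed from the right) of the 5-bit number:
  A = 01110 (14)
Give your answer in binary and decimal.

Mask = 1 << 1 = 00010
Bit 1 of A is 1; XOR with the mask flips it to 0.
  01110
^ 00010
-------
  01100

Answer: 01100 (12)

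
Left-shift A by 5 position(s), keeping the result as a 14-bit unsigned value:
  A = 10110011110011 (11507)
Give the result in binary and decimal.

Shift left by 5: drop the top 5 bit(s), append 5 zero(s) on the right.
  10110011110011  ->  discard [10110], keep [011110011], append 00000
= 01111001100000

Answer: 01111001100000 (7776)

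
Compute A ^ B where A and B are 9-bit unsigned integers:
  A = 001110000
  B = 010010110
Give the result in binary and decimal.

Apply ^ to each column (1 where bits differ):
  001110000
^ 010010110
-----------
  011100110

Answer: 011100110 (230)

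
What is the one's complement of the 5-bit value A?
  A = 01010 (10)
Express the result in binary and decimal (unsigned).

Flip each bit (0->1, 1->0):
  01010
  10101

Answer: 10101 (21)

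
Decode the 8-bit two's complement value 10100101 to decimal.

MSB is 1, so the value is negative. Find the magnitude:
1. Invert bits:  01011010
2. Add 1:        01011011  = 91
3. Apply sign:   -91

Answer: -91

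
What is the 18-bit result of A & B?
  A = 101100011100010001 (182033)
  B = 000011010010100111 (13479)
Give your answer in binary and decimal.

Apply & to each column (1 only where both bits are 1):
  101100011100010001
& 000011010010100111
--------------------
  000000010000000001

Answer: 000000010000000001 (1025)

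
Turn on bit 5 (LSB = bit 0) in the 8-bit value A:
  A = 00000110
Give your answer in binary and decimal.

Mask = 1 << 5 = 00100000
Bit 5 of A is 0, so OR-ing with the mask flips it to 1.
  00000110
| 00100000
----------
  00100110

Answer: 00100110 (38)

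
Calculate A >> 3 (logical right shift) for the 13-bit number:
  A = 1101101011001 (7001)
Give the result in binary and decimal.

Logical shift right by 3: drop the bottom 3 bit(s), prepend 3 zero(s) on the left.
  1101101011001  ->  keep [1101101011], discard [001], prepend 000
= 0001101101011

Answer: 0001101101011 (875)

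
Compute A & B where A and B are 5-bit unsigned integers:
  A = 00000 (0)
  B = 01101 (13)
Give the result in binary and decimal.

Apply & to each column (1 only where both bits are 1):
  00000
& 01101
-------
  00000

Answer: 00000 (0)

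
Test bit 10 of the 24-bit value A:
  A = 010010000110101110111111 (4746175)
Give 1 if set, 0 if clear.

Bit 10 is the 11th from the right.
  010010000110101110111111
               ^
That bit is 0.

Answer: 0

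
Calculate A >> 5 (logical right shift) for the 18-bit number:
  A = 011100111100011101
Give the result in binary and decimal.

Logical shift right by 5: drop the bottom 5 bit(s), prepend 5 zero(s) on the left.
  011100111100011101  ->  keep [0111001111000], discard [11101], prepend 00000
= 000000111001111000

Answer: 000000111001111000 (3704)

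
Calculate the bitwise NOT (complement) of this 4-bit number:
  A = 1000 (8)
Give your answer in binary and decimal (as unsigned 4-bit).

Flip each bit (0->1, 1->0):
  1000
  0111

Answer: 0111 (7)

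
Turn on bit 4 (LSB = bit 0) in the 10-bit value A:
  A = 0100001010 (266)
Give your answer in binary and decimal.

Mask = 1 << 4 = 0000010000
Bit 4 of A is 0, so OR-ing with the mask flips it to 1.
  0100001010
| 0000010000
------------
  0100011010

Answer: 0100011010 (282)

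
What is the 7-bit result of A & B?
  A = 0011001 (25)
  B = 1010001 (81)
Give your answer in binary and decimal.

Apply & to each column (1 only where both bits are 1):
  0011001
& 1010001
---------
  0010001

Answer: 0010001 (17)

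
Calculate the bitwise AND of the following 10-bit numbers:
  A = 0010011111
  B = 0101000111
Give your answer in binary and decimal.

Apply & to each column (1 only where both bits are 1):
  0010011111
& 0101000111
------------
  0000000111

Answer: 0000000111 (7)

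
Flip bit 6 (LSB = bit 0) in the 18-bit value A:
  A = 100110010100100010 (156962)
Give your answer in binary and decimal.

Mask = 1 << 6 = 000000000001000000
Bit 6 of A is 0; XOR with the mask flips it to 1.
  100110010100100010
^ 000000000001000000
--------------------
  100110010101100010

Answer: 100110010101100010 (157026)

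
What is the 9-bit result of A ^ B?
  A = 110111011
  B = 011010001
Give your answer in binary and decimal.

Apply ^ to each column (1 where bits differ):
  110111011
^ 011010001
-----------
  101101010

Answer: 101101010 (362)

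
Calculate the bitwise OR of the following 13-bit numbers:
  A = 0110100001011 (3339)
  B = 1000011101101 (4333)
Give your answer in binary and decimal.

Apply | to each column (1 where either bit is 1):
  0110100001011
| 1000011101101
---------------
  1110111101111

Answer: 1110111101111 (7663)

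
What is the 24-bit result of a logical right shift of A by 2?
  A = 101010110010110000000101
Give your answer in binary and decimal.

Logical shift right by 2: drop the bottom 2 bit(s), prepend 2 zero(s) on the left.
  101010110010110000000101  ->  keep [1010101100101100000001], discard [01], prepend 00
= 001010101100101100000001

Answer: 001010101100101100000001 (2804481)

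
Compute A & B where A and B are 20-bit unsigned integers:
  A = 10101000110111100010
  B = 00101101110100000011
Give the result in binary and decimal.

Apply & to each column (1 only where both bits are 1):
  10101000110111100010
& 00101101110100000011
----------------------
  00101000110100000010

Answer: 00101000110100000010 (167170)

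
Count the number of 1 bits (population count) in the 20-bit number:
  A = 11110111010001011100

11110111010001011100
1-bits at positions (from bit 0 = LSB): 2, 3, 4, 6, 10, 12, 13, 14, 16, 17, 18, 19
Count = 12

Answer: 12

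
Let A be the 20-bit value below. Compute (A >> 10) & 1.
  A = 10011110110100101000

Bit 10 is the 11th from the right.
  10011110110100101000
           ^
That bit is 1.

Answer: 1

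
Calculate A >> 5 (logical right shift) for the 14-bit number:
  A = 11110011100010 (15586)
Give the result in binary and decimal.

Logical shift right by 5: drop the bottom 5 bit(s), prepend 5 zero(s) on the left.
  11110011100010  ->  keep [111100111], discard [00010], prepend 00000
= 00000111100111

Answer: 00000111100111 (487)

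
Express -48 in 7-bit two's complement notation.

1. Binary of +48:  0110000
2. Invert bits:     1001111
3. Add 1:           1010000

Answer: 1010000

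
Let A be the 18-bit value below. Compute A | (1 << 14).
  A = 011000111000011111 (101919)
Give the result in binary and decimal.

Mask = 1 << 14 = 000100000000000000
Bit 14 of A is 0, so OR-ing with the mask flips it to 1.
  011000111000011111
| 000100000000000000
--------------------
  011100111000011111

Answer: 011100111000011111 (118303)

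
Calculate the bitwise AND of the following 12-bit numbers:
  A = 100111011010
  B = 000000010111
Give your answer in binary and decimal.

Apply & to each column (1 only where both bits are 1):
  100111011010
& 000000010111
--------------
  000000010010

Answer: 000000010010 (18)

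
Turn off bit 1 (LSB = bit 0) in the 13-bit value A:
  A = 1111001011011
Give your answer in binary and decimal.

Mask = ~(1 << 1) = 1111111111101
Bit 1 of A is 1, so AND-ing with the mask clears it to 0.
  1111001011011
& 1111111111101
---------------
  1111001011001

Answer: 1111001011001 (7769)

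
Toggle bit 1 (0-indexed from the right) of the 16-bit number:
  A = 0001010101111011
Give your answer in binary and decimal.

Mask = 1 << 1 = 0000000000000010
Bit 1 of A is 1; XOR with the mask flips it to 0.
  0001010101111011
^ 0000000000000010
------------------
  0001010101111001

Answer: 0001010101111001 (5497)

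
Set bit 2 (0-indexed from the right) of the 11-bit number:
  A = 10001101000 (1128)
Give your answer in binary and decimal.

Mask = 1 << 2 = 00000000100
Bit 2 of A is 0, so OR-ing with the mask flips it to 1.
  10001101000
| 00000000100
-------------
  10001101100

Answer: 10001101100 (1132)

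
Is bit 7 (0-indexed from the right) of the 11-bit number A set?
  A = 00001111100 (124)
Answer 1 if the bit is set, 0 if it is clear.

Bit 7 is the 8th from the right.
  00001111100
     ^
That bit is 0.

Answer: 0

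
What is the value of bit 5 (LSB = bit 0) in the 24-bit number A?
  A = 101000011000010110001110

Bit 5 is the 6th from the right.
  101000011000010110001110
                    ^
That bit is 0.

Answer: 0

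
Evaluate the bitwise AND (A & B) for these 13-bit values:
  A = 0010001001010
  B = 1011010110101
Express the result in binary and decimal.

Apply & to each column (1 only where both bits are 1):
  0010001001010
& 1011010110101
---------------
  0010000000000

Answer: 0010000000000 (1024)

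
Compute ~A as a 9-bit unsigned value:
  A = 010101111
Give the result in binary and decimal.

Flip each bit (0->1, 1->0):
  010101111
  101010000

Answer: 101010000 (336)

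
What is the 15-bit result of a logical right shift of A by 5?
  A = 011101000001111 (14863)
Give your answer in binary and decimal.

Logical shift right by 5: drop the bottom 5 bit(s), prepend 5 zero(s) on the left.
  011101000001111  ->  keep [0111010000], discard [01111], prepend 00000
= 000000111010000

Answer: 000000111010000 (464)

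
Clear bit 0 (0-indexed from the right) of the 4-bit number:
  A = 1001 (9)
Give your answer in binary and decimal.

Mask = ~(1 << 0) = 1110
Bit 0 of A is 1, so AND-ing with the mask clears it to 0.
  1001
& 1110
------
  1000

Answer: 1000 (8)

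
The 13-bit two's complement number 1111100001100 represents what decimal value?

MSB is 1, so the value is negative. Find the magnitude:
1. Invert bits:  0000011110011
2. Add 1:        0000011110100  = 244
3. Apply sign:   -244

Answer: -244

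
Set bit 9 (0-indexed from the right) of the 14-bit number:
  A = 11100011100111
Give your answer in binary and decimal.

Mask = 1 << 9 = 00001000000000
Bit 9 of A is 0, so OR-ing with the mask flips it to 1.
  11100011100111
| 00001000000000
----------------
  11101011100111

Answer: 11101011100111 (15079)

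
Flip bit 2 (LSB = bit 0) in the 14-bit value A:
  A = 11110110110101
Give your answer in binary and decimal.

Mask = 1 << 2 = 00000000000100
Bit 2 of A is 1; XOR with the mask flips it to 0.
  11110110110101
^ 00000000000100
----------------
  11110110110001

Answer: 11110110110001 (15793)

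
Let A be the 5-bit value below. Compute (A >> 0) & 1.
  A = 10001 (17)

Bit 0 is the 1st from the right.
  10001
      ^
That bit is 1.

Answer: 1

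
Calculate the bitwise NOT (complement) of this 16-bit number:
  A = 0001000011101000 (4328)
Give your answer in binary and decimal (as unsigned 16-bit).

Flip each bit (0->1, 1->0):
  0001000011101000
  1110111100010111

Answer: 1110111100010111 (61207)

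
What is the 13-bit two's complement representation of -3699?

1. Binary of +3699:  0111001110011
2. Invert bits:     1000110001100
3. Add 1:           1000110001101

Answer: 1000110001101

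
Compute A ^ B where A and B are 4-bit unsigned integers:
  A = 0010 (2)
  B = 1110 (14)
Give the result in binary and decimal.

Apply ^ to each column (1 where bits differ):
  0010
^ 1110
------
  1100

Answer: 1100 (12)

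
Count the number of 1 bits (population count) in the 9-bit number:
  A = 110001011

110001011
1-bits at positions (from bit 0 = LSB): 0, 1, 3, 7, 8
Count = 5

Answer: 5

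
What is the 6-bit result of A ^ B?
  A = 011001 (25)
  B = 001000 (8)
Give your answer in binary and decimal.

Apply ^ to each column (1 where bits differ):
  011001
^ 001000
--------
  010001

Answer: 010001 (17)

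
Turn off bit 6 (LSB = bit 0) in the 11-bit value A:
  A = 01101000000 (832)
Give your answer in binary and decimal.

Mask = ~(1 << 6) = 11110111111
Bit 6 of A is 1, so AND-ing with the mask clears it to 0.
  01101000000
& 11110111111
-------------
  01100000000

Answer: 01100000000 (768)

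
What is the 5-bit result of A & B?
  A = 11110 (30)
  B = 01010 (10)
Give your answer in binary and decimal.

Apply & to each column (1 only where both bits are 1):
  11110
& 01010
-------
  01010

Answer: 01010 (10)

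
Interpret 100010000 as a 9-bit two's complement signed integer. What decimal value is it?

MSB is 1, so the value is negative. Find the magnitude:
1. Invert bits:  011101111
2. Add 1:        011110000  = 240
3. Apply sign:   -240

Answer: -240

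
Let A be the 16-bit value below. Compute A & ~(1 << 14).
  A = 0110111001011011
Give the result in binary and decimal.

Mask = ~(1 << 14) = 1011111111111111
Bit 14 of A is 1, so AND-ing with the mask clears it to 0.
  0110111001011011
& 1011111111111111
------------------
  0010111001011011

Answer: 0010111001011011 (11867)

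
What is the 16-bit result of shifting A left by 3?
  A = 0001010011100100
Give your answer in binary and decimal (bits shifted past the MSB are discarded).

Shift left by 3: drop the top 3 bit(s), append 3 zero(s) on the right.
  0001010011100100  ->  discard [000], keep [1010011100100], append 000
= 1010011100100000

Answer: 1010011100100000 (42784)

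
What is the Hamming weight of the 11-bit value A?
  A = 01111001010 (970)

01111001010
1-bits at positions (from bit 0 = LSB): 1, 3, 6, 7, 8, 9
Count = 6

Answer: 6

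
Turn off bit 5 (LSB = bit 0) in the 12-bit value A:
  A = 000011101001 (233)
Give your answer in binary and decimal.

Mask = ~(1 << 5) = 111111011111
Bit 5 of A is 1, so AND-ing with the mask clears it to 0.
  000011101001
& 111111011111
--------------
  000011001001

Answer: 000011001001 (201)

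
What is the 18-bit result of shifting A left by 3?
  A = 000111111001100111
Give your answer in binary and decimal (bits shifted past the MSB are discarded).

Shift left by 3: drop the top 3 bit(s), append 3 zero(s) on the right.
  000111111001100111  ->  discard [000], keep [111111001100111], append 000
= 111111001100111000

Answer: 111111001100111000 (258872)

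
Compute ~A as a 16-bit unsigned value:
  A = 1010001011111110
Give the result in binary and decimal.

Flip each bit (0->1, 1->0):
  1010001011111110
  0101110100000001

Answer: 0101110100000001 (23809)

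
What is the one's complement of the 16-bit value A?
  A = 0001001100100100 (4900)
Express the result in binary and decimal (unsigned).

Flip each bit (0->1, 1->0):
  0001001100100100
  1110110011011011

Answer: 1110110011011011 (60635)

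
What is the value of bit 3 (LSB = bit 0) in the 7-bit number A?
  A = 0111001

Bit 3 is the 4th from the right.
  0111001
     ^
That bit is 1.

Answer: 1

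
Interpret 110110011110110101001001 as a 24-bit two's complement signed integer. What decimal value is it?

MSB is 1, so the value is negative. Find the magnitude:
1. Invert bits:  001001100001001010110110
2. Add 1:        001001100001001010110111  = 2495159
3. Apply sign:   -2495159

Answer: -2495159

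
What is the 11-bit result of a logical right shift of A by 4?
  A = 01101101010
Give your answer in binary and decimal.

Logical shift right by 4: drop the bottom 4 bit(s), prepend 4 zero(s) on the left.
  01101101010  ->  keep [0110110], discard [1010], prepend 0000
= 00000110110

Answer: 00000110110 (54)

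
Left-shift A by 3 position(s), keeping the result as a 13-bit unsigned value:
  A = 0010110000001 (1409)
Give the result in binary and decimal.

Shift left by 3: drop the top 3 bit(s), append 3 zero(s) on the right.
  0010110000001  ->  discard [001], keep [0110000001], append 000
= 0110000001000

Answer: 0110000001000 (3080)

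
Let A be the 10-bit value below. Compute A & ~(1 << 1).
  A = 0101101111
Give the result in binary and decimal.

Mask = ~(1 << 1) = 1111111101
Bit 1 of A is 1, so AND-ing with the mask clears it to 0.
  0101101111
& 1111111101
------------
  0101101101

Answer: 0101101101 (365)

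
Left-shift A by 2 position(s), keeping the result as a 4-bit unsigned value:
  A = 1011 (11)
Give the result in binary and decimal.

Shift left by 2: drop the top 2 bit(s), append 2 zero(s) on the right.
  1011  ->  discard [10], keep [11], append 00
= 1100

Answer: 1100 (12)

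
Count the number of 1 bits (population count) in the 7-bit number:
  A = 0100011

0100011
1-bits at positions (from bit 0 = LSB): 0, 1, 5
Count = 3

Answer: 3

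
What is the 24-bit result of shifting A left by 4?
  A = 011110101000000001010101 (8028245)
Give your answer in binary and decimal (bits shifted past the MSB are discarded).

Shift left by 4: drop the top 4 bit(s), append 4 zero(s) on the right.
  011110101000000001010101  ->  discard [0111], keep [10101000000001010101], append 0000
= 101010000000010101010000

Answer: 101010000000010101010000 (11011408)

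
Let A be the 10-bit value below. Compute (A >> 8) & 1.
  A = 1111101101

Bit 8 is the 9th from the right.
  1111101101
   ^
That bit is 1.

Answer: 1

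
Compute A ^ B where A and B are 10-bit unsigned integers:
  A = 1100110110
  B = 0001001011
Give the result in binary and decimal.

Apply ^ to each column (1 where bits differ):
  1100110110
^ 0001001011
------------
  1101111101

Answer: 1101111101 (893)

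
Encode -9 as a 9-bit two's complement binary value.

1. Binary of +9:  000001001
2. Invert bits:     111110110
3. Add 1:           111110111

Answer: 111110111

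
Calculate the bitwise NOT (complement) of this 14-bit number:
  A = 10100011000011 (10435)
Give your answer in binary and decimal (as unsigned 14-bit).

Flip each bit (0->1, 1->0):
  10100011000011
  01011100111100

Answer: 01011100111100 (5948)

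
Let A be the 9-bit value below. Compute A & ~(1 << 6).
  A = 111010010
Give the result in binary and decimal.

Mask = ~(1 << 6) = 110111111
Bit 6 of A is 1, so AND-ing with the mask clears it to 0.
  111010010
& 110111111
-----------
  110010010

Answer: 110010010 (402)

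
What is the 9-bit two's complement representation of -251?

1. Binary of +251:  011111011
2. Invert bits:     100000100
3. Add 1:           100000101

Answer: 100000101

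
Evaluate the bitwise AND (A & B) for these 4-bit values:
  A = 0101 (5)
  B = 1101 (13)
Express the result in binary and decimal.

Apply & to each column (1 only where both bits are 1):
  0101
& 1101
------
  0101

Answer: 0101 (5)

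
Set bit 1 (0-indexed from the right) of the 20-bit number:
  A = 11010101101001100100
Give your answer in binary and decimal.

Mask = 1 << 1 = 00000000000000000010
Bit 1 of A is 0, so OR-ing with the mask flips it to 1.
  11010101101001100100
| 00000000000000000010
----------------------
  11010101101001100110

Answer: 11010101101001100110 (875110)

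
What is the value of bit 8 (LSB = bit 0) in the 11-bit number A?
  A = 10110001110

Bit 8 is the 9th from the right.
  10110001110
    ^
That bit is 1.

Answer: 1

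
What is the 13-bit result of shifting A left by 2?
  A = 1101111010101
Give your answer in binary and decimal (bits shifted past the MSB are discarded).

Shift left by 2: drop the top 2 bit(s), append 2 zero(s) on the right.
  1101111010101  ->  discard [11], keep [01111010101], append 00
= 0111101010100

Answer: 0111101010100 (3924)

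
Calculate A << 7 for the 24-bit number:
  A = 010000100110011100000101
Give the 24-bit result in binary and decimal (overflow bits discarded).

Shift left by 7: drop the top 7 bit(s), append 7 zero(s) on the right.
  010000100110011100000101  ->  discard [0100001], keep [00110011100000101], append 0000000
= 001100111000001010000000

Answer: 001100111000001010000000 (3375744)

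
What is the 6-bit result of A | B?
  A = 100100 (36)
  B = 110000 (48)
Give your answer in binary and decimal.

Apply | to each column (1 where either bit is 1):
  100100
| 110000
--------
  110100

Answer: 110100 (52)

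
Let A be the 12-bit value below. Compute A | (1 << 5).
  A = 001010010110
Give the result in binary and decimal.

Mask = 1 << 5 = 000000100000
Bit 5 of A is 0, so OR-ing with the mask flips it to 1.
  001010010110
| 000000100000
--------------
  001010110110

Answer: 001010110110 (694)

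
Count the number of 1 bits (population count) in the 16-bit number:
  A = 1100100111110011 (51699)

1100100111110011
1-bits at positions (from bit 0 = LSB): 0, 1, 4, 5, 6, 7, 8, 11, 14, 15
Count = 10

Answer: 10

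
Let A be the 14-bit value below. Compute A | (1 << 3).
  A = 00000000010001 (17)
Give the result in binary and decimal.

Mask = 1 << 3 = 00000000001000
Bit 3 of A is 0, so OR-ing with the mask flips it to 1.
  00000000010001
| 00000000001000
----------------
  00000000011001

Answer: 00000000011001 (25)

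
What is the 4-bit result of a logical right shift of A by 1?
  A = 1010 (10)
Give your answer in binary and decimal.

Logical shift right by 1: drop the bottom 1 bit(s), prepend 1 zero(s) on the left.
  1010  ->  keep [101], discard [0], prepend 0
= 0101

Answer: 0101 (5)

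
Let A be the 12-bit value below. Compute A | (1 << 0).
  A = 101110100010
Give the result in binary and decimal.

Mask = 1 << 0 = 000000000001
Bit 0 of A is 0, so OR-ing with the mask flips it to 1.
  101110100010
| 000000000001
--------------
  101110100011

Answer: 101110100011 (2979)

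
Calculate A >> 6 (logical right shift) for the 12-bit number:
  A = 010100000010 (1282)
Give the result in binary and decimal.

Logical shift right by 6: drop the bottom 6 bit(s), prepend 6 zero(s) on the left.
  010100000010  ->  keep [010100], discard [000010], prepend 000000
= 000000010100

Answer: 000000010100 (20)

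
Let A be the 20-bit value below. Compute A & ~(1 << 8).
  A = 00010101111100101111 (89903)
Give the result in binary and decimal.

Mask = ~(1 << 8) = 11111111111011111111
Bit 8 of A is 1, so AND-ing with the mask clears it to 0.
  00010101111100101111
& 11111111111011111111
----------------------
  00010101111000101111

Answer: 00010101111000101111 (89647)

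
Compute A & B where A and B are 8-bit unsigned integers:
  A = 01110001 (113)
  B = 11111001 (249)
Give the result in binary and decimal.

Apply & to each column (1 only where both bits are 1):
  01110001
& 11111001
----------
  01110001

Answer: 01110001 (113)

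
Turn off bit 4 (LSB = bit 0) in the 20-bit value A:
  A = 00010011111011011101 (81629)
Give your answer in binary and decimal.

Mask = ~(1 << 4) = 11111111111111101111
Bit 4 of A is 1, so AND-ing with the mask clears it to 0.
  00010011111011011101
& 11111111111111101111
----------------------
  00010011111011001101

Answer: 00010011111011001101 (81613)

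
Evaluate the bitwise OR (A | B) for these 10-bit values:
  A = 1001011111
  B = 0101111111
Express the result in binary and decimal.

Apply | to each column (1 where either bit is 1):
  1001011111
| 0101111111
------------
  1101111111

Answer: 1101111111 (895)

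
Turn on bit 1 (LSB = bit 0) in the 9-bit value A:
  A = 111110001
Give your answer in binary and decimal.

Mask = 1 << 1 = 000000010
Bit 1 of A is 0, so OR-ing with the mask flips it to 1.
  111110001
| 000000010
-----------
  111110011

Answer: 111110011 (499)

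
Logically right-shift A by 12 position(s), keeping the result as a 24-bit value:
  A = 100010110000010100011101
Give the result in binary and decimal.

Logical shift right by 12: drop the bottom 12 bit(s), prepend 12 zero(s) on the left.
  100010110000010100011101  ->  keep [100010110000], discard [010100011101], prepend 000000000000
= 000000000000100010110000

Answer: 000000000000100010110000 (2224)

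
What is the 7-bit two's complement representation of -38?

1. Binary of +38:  0100110
2. Invert bits:     1011001
3. Add 1:           1011010

Answer: 1011010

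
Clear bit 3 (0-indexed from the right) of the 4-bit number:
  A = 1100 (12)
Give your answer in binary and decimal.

Mask = ~(1 << 3) = 0111
Bit 3 of A is 1, so AND-ing with the mask clears it to 0.
  1100
& 0111
------
  0100

Answer: 0100 (4)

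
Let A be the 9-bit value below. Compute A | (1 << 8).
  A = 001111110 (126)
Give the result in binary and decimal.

Mask = 1 << 8 = 100000000
Bit 8 of A is 0, so OR-ing with the mask flips it to 1.
  001111110
| 100000000
-----------
  101111110

Answer: 101111110 (382)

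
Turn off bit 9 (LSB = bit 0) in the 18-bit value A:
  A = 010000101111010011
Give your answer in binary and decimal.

Mask = ~(1 << 9) = 111111110111111111
Bit 9 of A is 1, so AND-ing with the mask clears it to 0.
  010000101111010011
& 111111110111111111
--------------------
  010000100111010011

Answer: 010000100111010011 (68051)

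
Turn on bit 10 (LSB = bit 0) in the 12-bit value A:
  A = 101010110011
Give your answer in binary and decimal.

Mask = 1 << 10 = 010000000000
Bit 10 of A is 0, so OR-ing with the mask flips it to 1.
  101010110011
| 010000000000
--------------
  111010110011

Answer: 111010110011 (3763)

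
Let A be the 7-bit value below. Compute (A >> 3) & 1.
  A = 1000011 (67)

Bit 3 is the 4th from the right.
  1000011
     ^
That bit is 0.

Answer: 0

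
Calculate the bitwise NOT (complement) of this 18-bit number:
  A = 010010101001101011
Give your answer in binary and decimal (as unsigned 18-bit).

Flip each bit (0->1, 1->0):
  010010101001101011
  101101010110010100

Answer: 101101010110010100 (185748)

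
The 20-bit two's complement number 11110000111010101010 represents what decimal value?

MSB is 1, so the value is negative. Find the magnitude:
1. Invert bits:  00001111000101010101
2. Add 1:        00001111000101010110  = 61782
3. Apply sign:   -61782

Answer: -61782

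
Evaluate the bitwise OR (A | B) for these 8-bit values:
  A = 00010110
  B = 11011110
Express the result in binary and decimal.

Apply | to each column (1 where either bit is 1):
  00010110
| 11011110
----------
  11011110

Answer: 11011110 (222)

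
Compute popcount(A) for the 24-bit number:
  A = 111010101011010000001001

111010101011010000001001
1-bits at positions (from bit 0 = LSB): 0, 3, 10, 12, 13, 15, 17, 19, 21, 22, 23
Count = 11

Answer: 11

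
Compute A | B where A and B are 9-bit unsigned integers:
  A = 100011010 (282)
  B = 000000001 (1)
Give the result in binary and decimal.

Apply | to each column (1 where either bit is 1):
  100011010
| 000000001
-----------
  100011011

Answer: 100011011 (283)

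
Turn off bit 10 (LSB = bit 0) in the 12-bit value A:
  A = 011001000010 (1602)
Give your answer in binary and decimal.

Mask = ~(1 << 10) = 101111111111
Bit 10 of A is 1, so AND-ing with the mask clears it to 0.
  011001000010
& 101111111111
--------------
  001001000010

Answer: 001001000010 (578)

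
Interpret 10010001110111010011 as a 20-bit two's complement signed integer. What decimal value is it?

MSB is 1, so the value is negative. Find the magnitude:
1. Invert bits:  01101110001000101100
2. Add 1:        01101110001000101101  = 451117
3. Apply sign:   -451117

Answer: -451117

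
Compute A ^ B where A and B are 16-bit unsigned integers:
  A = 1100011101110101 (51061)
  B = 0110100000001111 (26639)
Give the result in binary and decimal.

Apply ^ to each column (1 where bits differ):
  1100011101110101
^ 0110100000001111
------------------
  1010111101111010

Answer: 1010111101111010 (44922)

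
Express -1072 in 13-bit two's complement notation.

1. Binary of +1072:  0010000110000
2. Invert bits:     1101111001111
3. Add 1:           1101111010000

Answer: 1101111010000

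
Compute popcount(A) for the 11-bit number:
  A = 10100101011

10100101011
1-bits at positions (from bit 0 = LSB): 0, 1, 3, 5, 8, 10
Count = 6

Answer: 6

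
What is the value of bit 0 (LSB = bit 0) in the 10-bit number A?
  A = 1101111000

Bit 0 is the 1st from the right.
  1101111000
           ^
That bit is 0.

Answer: 0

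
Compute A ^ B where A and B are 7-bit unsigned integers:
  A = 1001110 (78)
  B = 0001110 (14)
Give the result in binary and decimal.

Apply ^ to each column (1 where bits differ):
  1001110
^ 0001110
---------
  1000000

Answer: 1000000 (64)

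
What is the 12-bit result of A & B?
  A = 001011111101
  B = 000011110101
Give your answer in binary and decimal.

Apply & to each column (1 only where both bits are 1):
  001011111101
& 000011110101
--------------
  000011110101

Answer: 000011110101 (245)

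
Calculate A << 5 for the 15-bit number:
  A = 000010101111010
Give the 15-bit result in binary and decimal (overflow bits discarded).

Shift left by 5: drop the top 5 bit(s), append 5 zero(s) on the right.
  000010101111010  ->  discard [00001], keep [0101111010], append 00000
= 010111101000000

Answer: 010111101000000 (12096)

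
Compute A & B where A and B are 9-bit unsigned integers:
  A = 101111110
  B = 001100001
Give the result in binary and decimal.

Apply & to each column (1 only where both bits are 1):
  101111110
& 001100001
-----------
  001100000

Answer: 001100000 (96)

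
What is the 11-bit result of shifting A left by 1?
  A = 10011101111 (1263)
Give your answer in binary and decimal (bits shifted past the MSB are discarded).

Shift left by 1: drop the top 1 bit(s), append 1 zero(s) on the right.
  10011101111  ->  discard [1], keep [0011101111], append 0
= 00111011110

Answer: 00111011110 (478)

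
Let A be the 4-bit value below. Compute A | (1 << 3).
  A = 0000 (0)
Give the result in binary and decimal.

Mask = 1 << 3 = 1000
Bit 3 of A is 0, so OR-ing with the mask flips it to 1.
  0000
| 1000
------
  1000

Answer: 1000 (8)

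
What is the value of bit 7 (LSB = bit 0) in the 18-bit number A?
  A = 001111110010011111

Bit 7 is the 8th from the right.
  001111110010011111
            ^
That bit is 1.

Answer: 1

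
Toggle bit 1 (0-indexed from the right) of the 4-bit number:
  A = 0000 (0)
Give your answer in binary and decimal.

Mask = 1 << 1 = 0010
Bit 1 of A is 0; XOR with the mask flips it to 1.
  0000
^ 0010
------
  0010

Answer: 0010 (2)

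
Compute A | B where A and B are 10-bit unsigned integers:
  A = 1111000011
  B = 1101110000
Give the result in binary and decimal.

Apply | to each column (1 where either bit is 1):
  1111000011
| 1101110000
------------
  1111110011

Answer: 1111110011 (1011)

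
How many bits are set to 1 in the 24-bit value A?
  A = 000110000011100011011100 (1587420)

000110000011100011011100
1-bits at positions (from bit 0 = LSB): 2, 3, 4, 6, 7, 11, 12, 13, 19, 20
Count = 10

Answer: 10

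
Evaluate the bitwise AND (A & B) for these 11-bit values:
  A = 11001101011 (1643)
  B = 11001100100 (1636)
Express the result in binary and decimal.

Apply & to each column (1 only where both bits are 1):
  11001101011
& 11001100100
-------------
  11001100000

Answer: 11001100000 (1632)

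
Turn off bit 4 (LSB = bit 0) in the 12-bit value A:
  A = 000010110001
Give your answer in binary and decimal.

Mask = ~(1 << 4) = 111111101111
Bit 4 of A is 1, so AND-ing with the mask clears it to 0.
  000010110001
& 111111101111
--------------
  000010100001

Answer: 000010100001 (161)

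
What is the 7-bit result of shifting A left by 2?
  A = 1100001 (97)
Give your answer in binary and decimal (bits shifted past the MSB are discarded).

Shift left by 2: drop the top 2 bit(s), append 2 zero(s) on the right.
  1100001  ->  discard [11], keep [00001], append 00
= 0000100

Answer: 0000100 (4)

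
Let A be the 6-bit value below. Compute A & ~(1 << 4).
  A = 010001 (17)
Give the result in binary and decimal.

Mask = ~(1 << 4) = 101111
Bit 4 of A is 1, so AND-ing with the mask clears it to 0.
  010001
& 101111
--------
  000001

Answer: 000001 (1)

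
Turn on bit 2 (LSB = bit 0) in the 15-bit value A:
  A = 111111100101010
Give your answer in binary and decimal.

Mask = 1 << 2 = 000000000000100
Bit 2 of A is 0, so OR-ing with the mask flips it to 1.
  111111100101010
| 000000000000100
-----------------
  111111100101110

Answer: 111111100101110 (32558)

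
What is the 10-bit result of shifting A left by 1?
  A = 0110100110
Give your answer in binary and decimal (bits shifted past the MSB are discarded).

Shift left by 1: drop the top 1 bit(s), append 1 zero(s) on the right.
  0110100110  ->  discard [0], keep [110100110], append 0
= 1101001100

Answer: 1101001100 (844)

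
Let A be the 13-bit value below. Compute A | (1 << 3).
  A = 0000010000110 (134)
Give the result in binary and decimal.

Mask = 1 << 3 = 0000000001000
Bit 3 of A is 0, so OR-ing with the mask flips it to 1.
  0000010000110
| 0000000001000
---------------
  0000010001110

Answer: 0000010001110 (142)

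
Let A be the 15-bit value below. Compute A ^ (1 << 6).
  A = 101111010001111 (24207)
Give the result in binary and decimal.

Mask = 1 << 6 = 000000001000000
Bit 6 of A is 0; XOR with the mask flips it to 1.
  101111010001111
^ 000000001000000
-----------------
  101111011001111

Answer: 101111011001111 (24271)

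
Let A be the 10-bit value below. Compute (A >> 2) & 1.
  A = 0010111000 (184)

Bit 2 is the 3rd from the right.
  0010111000
         ^
That bit is 0.

Answer: 0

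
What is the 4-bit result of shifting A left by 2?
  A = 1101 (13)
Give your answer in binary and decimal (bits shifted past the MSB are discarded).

Shift left by 2: drop the top 2 bit(s), append 2 zero(s) on the right.
  1101  ->  discard [11], keep [01], append 00
= 0100

Answer: 0100 (4)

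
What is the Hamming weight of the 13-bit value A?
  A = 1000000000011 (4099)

1000000000011
1-bits at positions (from bit 0 = LSB): 0, 1, 12
Count = 3

Answer: 3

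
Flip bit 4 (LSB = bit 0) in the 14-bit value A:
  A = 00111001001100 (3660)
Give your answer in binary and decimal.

Mask = 1 << 4 = 00000000010000
Bit 4 of A is 0; XOR with the mask flips it to 1.
  00111001001100
^ 00000000010000
----------------
  00111001011100

Answer: 00111001011100 (3676)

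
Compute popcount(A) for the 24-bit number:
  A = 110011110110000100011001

110011110110000100011001
1-bits at positions (from bit 0 = LSB): 0, 3, 4, 8, 13, 14, 16, 17, 18, 19, 22, 23
Count = 12

Answer: 12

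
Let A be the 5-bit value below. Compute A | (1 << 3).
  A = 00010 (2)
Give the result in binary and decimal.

Mask = 1 << 3 = 01000
Bit 3 of A is 0, so OR-ing with the mask flips it to 1.
  00010
| 01000
-------
  01010

Answer: 01010 (10)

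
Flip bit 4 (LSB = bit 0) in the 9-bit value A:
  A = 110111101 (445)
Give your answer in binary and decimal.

Mask = 1 << 4 = 000010000
Bit 4 of A is 1; XOR with the mask flips it to 0.
  110111101
^ 000010000
-----------
  110101101

Answer: 110101101 (429)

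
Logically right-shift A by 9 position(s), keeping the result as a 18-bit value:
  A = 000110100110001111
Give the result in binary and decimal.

Logical shift right by 9: drop the bottom 9 bit(s), prepend 9 zero(s) on the left.
  000110100110001111  ->  keep [000110100], discard [110001111], prepend 000000000
= 000000000000110100

Answer: 000000000000110100 (52)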